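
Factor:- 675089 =-19^1*35531^1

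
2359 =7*337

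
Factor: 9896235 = 3^1*5^1*43^1*67^1*229^1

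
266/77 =38/11  =  3.45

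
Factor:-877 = -877^1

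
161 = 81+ 80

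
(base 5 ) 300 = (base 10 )75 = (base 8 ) 113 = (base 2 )1001011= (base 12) 63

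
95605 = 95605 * 1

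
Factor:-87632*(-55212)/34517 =4838337984/34517 = 2^6 * 3^1*7^( - 1)*43^1*107^1 * 4931^(-1 )*5477^1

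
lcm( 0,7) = 0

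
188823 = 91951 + 96872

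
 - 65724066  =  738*( - 89057) 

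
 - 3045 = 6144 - 9189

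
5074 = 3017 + 2057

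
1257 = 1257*1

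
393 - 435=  - 42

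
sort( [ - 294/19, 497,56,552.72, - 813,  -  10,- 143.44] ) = [-813, - 143.44,-294/19,- 10,  56,497,552.72]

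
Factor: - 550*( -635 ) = 349250 = 2^1 * 5^3*11^1*127^1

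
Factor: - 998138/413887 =  -  2^1*17^1*31^1*947^1*413887^( - 1)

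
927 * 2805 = 2600235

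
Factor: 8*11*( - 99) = -8712 = - 2^3*3^2 * 11^2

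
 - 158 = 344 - 502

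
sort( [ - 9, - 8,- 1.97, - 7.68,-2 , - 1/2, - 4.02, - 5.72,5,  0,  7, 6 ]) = [ - 9 , - 8 , - 7.68,-5.72, - 4.02 , - 2, - 1.97,  -  1/2,0, 5,  6,  7]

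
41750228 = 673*62036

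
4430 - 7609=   -  3179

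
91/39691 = 91/39691 = 0.00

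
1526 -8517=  - 6991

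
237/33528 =79/11176=0.01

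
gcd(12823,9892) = 1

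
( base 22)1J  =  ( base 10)41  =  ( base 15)2B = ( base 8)51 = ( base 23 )1I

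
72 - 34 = 38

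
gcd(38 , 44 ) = 2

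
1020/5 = 204 = 204.00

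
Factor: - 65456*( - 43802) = 2867103712  =  2^5*11^2*181^1*4091^1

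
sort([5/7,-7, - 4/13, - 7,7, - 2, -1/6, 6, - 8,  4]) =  [ -8, - 7, - 7,-2, - 4/13, - 1/6,5/7,4,  6, 7 ] 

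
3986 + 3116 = 7102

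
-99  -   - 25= - 74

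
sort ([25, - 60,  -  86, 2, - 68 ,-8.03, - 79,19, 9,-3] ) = [-86,-79,- 68,-60 ,  -  8.03, - 3,2, 9, 19, 25]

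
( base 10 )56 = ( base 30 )1Q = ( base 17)35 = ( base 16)38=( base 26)24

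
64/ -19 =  - 64/19 = -3.37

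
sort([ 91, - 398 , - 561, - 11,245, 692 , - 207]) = [ - 561, - 398, - 207, - 11, 91,245, 692] 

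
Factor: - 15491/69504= -2^ (-7 )*3^( - 1 )*7^1*181^( - 1 )*2213^1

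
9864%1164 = 552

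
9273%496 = 345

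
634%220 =194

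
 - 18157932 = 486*( - 37362 ) 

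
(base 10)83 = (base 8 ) 123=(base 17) 4f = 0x53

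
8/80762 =4/40381=0.00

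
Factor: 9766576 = 2^4*673^1*907^1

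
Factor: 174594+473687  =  648281=113^1*5737^1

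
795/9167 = 795/9167 = 0.09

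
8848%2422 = 1582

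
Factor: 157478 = 2^1*71^1*1109^1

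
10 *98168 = 981680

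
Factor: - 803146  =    -  2^1*73^1 * 5501^1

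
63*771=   48573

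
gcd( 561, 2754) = 51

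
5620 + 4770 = 10390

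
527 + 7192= 7719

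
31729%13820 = 4089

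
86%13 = 8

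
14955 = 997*15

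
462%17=3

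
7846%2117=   1495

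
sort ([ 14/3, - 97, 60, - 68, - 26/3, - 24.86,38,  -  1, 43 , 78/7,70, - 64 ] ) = [ - 97 , - 68, - 64, - 24.86, - 26/3, - 1,14/3,78/7, 38,43,60,70] 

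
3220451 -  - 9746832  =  12967283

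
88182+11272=99454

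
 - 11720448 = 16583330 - 28303778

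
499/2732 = 499/2732=0.18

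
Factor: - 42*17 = -2^1*3^1 * 7^1*17^1 = -714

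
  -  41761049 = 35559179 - 77320228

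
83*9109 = 756047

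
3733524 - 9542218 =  - 5808694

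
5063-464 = 4599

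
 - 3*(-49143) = 147429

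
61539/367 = 167 + 250/367 = 167.68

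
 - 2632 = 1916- 4548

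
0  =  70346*0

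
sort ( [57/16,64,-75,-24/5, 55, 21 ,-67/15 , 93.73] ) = [ - 75, - 24/5, - 67/15 , 57/16, 21, 55,64, 93.73]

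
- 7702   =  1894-9596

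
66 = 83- 17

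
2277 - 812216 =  - 809939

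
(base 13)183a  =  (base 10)3598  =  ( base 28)4GE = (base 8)7016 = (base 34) 33s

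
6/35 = 6/35 = 0.17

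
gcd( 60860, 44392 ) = 716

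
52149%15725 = 4974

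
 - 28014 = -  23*1218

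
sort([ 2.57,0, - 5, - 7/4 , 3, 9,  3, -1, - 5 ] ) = [-5, - 5, - 7/4, - 1, 0,2.57,3, 3, 9]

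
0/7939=0 =0.00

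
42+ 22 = 64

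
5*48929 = 244645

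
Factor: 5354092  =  2^2*61^1*21943^1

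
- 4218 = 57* ( - 74)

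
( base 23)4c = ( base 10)104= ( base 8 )150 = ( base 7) 206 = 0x68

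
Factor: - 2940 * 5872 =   -  2^6 * 3^1*5^1 * 7^2*367^1= -17263680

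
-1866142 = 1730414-3596556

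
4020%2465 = 1555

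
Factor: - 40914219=-3^1*13638073^1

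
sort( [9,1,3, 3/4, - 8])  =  [ - 8,3/4,1,3 , 9 ] 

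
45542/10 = 4554  +  1/5 = 4554.20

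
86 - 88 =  - 2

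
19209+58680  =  77889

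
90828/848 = 22707/212 = 107.11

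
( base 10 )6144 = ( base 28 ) 7nc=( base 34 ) 5AO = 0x1800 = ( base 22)cf6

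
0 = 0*51411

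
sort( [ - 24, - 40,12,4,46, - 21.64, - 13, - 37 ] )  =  [ - 40, - 37, - 24 , - 21.64, - 13,4,12 , 46 ] 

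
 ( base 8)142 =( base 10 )98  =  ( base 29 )3b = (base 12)82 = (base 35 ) 2S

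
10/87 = 10/87  =  0.11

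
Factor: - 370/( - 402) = 185/201 = 3^ ( - 1)* 5^1*37^1*67^( - 1)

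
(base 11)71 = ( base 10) 78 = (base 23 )39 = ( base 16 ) 4E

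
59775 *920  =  54993000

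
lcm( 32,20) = 160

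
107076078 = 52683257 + 54392821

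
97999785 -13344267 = 84655518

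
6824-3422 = 3402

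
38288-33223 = 5065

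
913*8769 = 8006097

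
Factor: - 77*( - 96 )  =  2^5*3^1*7^1*11^1 = 7392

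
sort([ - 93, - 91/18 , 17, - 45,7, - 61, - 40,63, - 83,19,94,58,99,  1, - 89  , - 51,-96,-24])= [ - 96, - 93, - 89,-83, - 61 ,  -  51, - 45, - 40, - 24, - 91/18, 1,7,17,19,58,63, 94, 99]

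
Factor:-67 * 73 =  - 67^1*73^1 = -4891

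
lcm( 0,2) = 0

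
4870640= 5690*856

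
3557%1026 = 479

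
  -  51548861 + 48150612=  - 3398249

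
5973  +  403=6376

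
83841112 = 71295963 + 12545149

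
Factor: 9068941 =7^1*1295563^1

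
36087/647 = 36087/647= 55.78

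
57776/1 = 57776 = 57776.00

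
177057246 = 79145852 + 97911394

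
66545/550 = 120+109/110 = 120.99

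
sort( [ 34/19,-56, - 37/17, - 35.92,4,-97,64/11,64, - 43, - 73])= [-97,-73, - 56, - 43, - 35.92, - 37/17 , 34/19,4, 64/11, 64]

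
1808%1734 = 74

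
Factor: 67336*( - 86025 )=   -  5792579400 = - 2^3*3^1 * 5^2*19^1*31^1*37^1 * 443^1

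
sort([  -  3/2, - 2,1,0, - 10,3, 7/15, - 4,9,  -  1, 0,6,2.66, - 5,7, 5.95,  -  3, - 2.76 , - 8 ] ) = [-10 , - 8, - 5,- 4, - 3, - 2.76, - 2, - 3/2,-1,0,0,7/15,1,2.66,3,5.95,6,7,9] 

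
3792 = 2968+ 824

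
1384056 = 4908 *282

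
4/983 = 4/983 = 0.00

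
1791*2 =3582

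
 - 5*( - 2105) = 10525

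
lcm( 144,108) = 432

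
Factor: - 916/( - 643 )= 2^2*229^1 * 643^( - 1)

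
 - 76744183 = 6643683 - 83387866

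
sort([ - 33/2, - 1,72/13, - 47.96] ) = [ - 47.96 ,- 33/2, - 1, 72/13]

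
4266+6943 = 11209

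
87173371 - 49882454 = 37290917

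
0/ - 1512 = 0/1 = - 0.00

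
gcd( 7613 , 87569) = 1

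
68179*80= 5454320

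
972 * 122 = 118584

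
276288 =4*69072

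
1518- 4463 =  - 2945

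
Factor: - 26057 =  - 71^1*367^1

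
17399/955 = 17399/955 = 18.22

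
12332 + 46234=58566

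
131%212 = 131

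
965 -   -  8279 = 9244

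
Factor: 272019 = 3^1*11^1 * 8243^1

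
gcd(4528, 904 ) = 8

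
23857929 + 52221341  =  76079270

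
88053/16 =88053/16 = 5503.31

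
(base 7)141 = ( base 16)4E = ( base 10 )78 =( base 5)303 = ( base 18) 46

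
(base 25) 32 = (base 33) 2B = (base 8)115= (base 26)2p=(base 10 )77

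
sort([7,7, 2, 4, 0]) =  [0,2,4,7, 7 ] 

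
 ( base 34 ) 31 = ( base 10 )103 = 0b1100111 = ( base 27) 3m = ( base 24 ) 47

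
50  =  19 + 31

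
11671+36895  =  48566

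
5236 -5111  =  125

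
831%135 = 21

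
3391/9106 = 3391/9106 = 0.37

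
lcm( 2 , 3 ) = 6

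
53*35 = 1855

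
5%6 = 5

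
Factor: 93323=93323^1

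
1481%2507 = 1481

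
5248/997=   5248/997= 5.26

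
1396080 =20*69804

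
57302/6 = 9550 + 1/3 = 9550.33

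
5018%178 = 34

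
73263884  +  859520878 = 932784762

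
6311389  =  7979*791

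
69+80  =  149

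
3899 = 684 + 3215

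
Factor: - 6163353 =  -  3^2*7^1*19^2*271^1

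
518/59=518/59 =8.78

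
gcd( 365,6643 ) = 73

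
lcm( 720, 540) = 2160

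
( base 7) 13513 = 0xe65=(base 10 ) 3685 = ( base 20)945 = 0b111001100101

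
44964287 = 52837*851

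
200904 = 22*9132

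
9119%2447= 1778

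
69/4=69/4=17.25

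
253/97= 253/97=2.61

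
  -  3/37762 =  - 3/37762 = -  0.00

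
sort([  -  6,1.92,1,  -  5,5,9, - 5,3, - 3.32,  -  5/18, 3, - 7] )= [  -  7, - 6, - 5, - 5,  -  3.32,-5/18,1,1.92,3,3,5,9]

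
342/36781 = 342/36781  =  0.01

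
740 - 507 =233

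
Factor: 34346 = 2^1*13^1*1321^1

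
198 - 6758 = -6560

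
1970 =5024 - 3054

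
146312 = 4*36578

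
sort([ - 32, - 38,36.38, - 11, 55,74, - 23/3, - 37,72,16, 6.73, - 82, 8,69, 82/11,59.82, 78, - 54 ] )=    [ - 82, - 54, - 38, - 37, - 32,-11 , - 23/3,6.73, 82/11,8,16,36.38, 55,59.82, 69, 72,74,  78]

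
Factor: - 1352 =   -  2^3*13^2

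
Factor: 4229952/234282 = 704992/39047 = 2^5*22031^1*39047^( - 1 ) 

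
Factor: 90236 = 2^2*17^1*1327^1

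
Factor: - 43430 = - 2^1*5^1*43^1*101^1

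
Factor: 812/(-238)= - 2^1*17^( -1 )*29^1 = -58/17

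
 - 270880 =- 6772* 40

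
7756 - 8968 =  - 1212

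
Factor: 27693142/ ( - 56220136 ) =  - 2^(-2 )* 7^( - 1)*1003931^( - 1)*13846571^1 = -13846571/28110068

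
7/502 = 7/502=0.01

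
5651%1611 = 818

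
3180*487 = 1548660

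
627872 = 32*19621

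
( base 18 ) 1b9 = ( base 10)531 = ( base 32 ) gj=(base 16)213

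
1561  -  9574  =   - 8013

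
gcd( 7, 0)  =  7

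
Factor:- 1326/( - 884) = 2^(-1 )* 3^1 = 3/2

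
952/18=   52  +  8/9 =52.89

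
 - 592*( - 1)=592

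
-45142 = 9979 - 55121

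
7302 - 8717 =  - 1415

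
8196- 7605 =591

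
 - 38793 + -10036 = -48829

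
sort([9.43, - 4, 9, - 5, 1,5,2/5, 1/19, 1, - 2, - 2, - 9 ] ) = [  -  9, -5,-4, - 2, - 2,1/19, 2/5,  1,1, 5,9,9.43]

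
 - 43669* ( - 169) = 7380061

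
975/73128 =325/24376= 0.01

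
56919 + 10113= 67032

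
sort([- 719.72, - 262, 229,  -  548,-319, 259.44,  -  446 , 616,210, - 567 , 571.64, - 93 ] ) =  [-719.72,-567, - 548, - 446, - 319,- 262, - 93,210,229,259.44, 571.64,616 ] 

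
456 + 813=1269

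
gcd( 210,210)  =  210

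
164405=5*32881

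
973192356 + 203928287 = 1177120643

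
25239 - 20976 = 4263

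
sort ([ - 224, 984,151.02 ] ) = [ - 224, 151.02,984 ]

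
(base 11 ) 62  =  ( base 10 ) 68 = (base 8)104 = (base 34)20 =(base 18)3E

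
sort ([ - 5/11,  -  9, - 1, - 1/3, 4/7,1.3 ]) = [ - 9, - 1, - 5/11, - 1/3,4/7, 1.3 ]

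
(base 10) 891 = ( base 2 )1101111011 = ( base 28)13n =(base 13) 537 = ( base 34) q7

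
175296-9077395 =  - 8902099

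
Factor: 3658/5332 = 59/86 = 2^ ( - 1)*43^( - 1 )*59^1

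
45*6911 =310995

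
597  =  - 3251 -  - 3848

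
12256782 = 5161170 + 7095612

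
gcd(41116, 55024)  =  76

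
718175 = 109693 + 608482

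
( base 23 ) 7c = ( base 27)6b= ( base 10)173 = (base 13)104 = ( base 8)255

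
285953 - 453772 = -167819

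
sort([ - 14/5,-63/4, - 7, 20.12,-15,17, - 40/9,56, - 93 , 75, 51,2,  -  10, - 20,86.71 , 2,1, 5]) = [ - 93, - 20,  -  63/4, - 15,-10, - 7,-40/9, - 14/5,1, 2,2 , 5,17,20.12,51,56,75,86.71]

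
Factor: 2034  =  2^1*3^2 * 113^1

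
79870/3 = 26623 +1/3 = 26623.33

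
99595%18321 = 7990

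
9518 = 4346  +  5172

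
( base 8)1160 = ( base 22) 168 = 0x270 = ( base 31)k4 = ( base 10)624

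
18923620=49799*380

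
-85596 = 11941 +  - 97537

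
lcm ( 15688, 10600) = 392200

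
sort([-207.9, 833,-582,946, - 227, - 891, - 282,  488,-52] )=[-891, - 582,-282,- 227,-207.9, - 52, 488, 833, 946 ]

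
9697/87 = 9697/87 = 111.46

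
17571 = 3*5857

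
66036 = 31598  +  34438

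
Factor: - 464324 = - 2^2 * 7^2*23^1*103^1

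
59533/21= 59533/21 = 2834.90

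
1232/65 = 18 + 62/65= 18.95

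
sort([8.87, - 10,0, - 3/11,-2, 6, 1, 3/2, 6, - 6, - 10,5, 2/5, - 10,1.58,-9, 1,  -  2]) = [ - 10, - 10 ,-10, - 9,-6, - 2, - 2, - 3/11, 0, 2/5, 1, 1, 3/2,1.58, 5, 6,  6, 8.87 ]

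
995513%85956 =49997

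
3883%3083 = 800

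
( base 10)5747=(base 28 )797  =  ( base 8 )13163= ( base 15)1A82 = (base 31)5UC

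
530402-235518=294884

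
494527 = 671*737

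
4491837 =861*5217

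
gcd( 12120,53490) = 30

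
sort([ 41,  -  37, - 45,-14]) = [ - 45, -37,  -  14, 41]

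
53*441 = 23373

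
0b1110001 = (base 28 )41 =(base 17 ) 6B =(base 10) 113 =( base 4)1301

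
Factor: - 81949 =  - 7^1*23^1 * 509^1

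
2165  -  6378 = -4213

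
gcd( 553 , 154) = 7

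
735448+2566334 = 3301782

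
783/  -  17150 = - 1+16367/17150 = -0.05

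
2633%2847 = 2633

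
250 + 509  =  759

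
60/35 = 1 + 5/7 = 1.71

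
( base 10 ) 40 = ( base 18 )24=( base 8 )50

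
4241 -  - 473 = 4714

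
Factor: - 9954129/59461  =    -  3^1*17^1*71^1*97^( - 1 )*613^ ( - 1)*2749^1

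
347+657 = 1004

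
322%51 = 16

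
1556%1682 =1556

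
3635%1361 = 913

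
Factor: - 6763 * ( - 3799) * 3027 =77771612199 =3^1*29^1*131^1* 1009^1*6763^1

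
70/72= 35/36 = 0.97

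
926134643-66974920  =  859159723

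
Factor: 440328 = 2^3*3^1*7^1*2621^1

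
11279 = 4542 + 6737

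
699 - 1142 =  -443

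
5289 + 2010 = 7299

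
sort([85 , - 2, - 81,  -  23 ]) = [ -81,  -  23,  -  2, 85]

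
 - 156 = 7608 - 7764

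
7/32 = 7/32 = 0.22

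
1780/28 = 445/7 = 63.57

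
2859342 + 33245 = 2892587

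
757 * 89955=68095935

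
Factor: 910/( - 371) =- 130/53 = - 2^1*5^1*13^1* 53^( - 1)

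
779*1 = 779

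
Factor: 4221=3^2 * 7^1*67^1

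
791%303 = 185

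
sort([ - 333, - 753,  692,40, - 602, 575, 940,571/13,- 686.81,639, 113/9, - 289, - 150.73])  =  [ - 753,-686.81, - 602,- 333, - 289, - 150.73,  113/9,40,571/13,575,  639, 692, 940] 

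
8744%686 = 512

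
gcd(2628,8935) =1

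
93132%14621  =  5406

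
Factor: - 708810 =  - 2^1*3^1 *5^1*23627^1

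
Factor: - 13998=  - 2^1* 3^1*2333^1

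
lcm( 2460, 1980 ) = 81180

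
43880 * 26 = 1140880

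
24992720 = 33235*752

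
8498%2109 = 62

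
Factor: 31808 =2^6*7^1*71^1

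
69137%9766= 775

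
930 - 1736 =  - 806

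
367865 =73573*5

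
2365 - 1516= 849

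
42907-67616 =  - 24709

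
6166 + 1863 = 8029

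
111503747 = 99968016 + 11535731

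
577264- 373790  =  203474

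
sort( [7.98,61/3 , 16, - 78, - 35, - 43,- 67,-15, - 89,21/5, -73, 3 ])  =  [ - 89, - 78, - 73, - 67,  -  43,- 35, - 15, 3,21/5,7.98, 16,61/3 ]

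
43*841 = 36163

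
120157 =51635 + 68522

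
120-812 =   -  692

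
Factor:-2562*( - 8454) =2^2 * 3^2*7^1*61^1*1409^1=21659148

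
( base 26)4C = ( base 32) 3k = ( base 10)116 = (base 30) 3q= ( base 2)1110100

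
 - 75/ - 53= 75/53= 1.42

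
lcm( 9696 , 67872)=67872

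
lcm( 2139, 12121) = 36363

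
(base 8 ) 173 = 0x7b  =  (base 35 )3i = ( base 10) 123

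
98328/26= 49164/13  =  3781.85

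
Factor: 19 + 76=5^1*19^1 = 95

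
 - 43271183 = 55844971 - 99116154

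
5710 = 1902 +3808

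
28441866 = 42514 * 669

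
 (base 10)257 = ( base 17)F2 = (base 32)81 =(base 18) E5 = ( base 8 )401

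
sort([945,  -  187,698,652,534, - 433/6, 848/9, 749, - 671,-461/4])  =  [ - 671 , - 187, - 461/4, - 433/6, 848/9, 534,652,698, 749,945]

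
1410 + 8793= 10203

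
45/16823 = 45/16823 = 0.00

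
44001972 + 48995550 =92997522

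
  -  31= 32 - 63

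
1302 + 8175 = 9477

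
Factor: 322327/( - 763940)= - 2^( -2)*5^( - 1 )*38197^(-1 )*322327^1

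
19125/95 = 201 + 6/19=201.32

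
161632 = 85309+76323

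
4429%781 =524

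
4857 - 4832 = 25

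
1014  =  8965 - 7951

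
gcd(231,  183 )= 3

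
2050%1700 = 350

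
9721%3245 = 3231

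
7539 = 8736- 1197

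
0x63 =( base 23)47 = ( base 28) 3f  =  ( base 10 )99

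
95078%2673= 1523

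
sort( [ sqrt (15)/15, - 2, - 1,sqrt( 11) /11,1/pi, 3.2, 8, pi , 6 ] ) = [-2, - 1,sqrt(15)/15, sqrt( 11)/11, 1/pi,  pi, 3.2, 6 , 8]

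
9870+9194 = 19064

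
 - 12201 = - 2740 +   -  9461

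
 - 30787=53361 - 84148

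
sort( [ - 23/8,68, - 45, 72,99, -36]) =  [ - 45, - 36, - 23/8,68, 72, 99] 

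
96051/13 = 7388+ 7/13 =7388.54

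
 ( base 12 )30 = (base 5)121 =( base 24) 1C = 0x24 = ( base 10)36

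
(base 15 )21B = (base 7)1250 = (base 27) HH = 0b111011100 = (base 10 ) 476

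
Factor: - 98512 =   -  2^4 *47^1*131^1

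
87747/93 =29249/31 = 943.52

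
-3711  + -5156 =-8867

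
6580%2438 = 1704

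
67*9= 603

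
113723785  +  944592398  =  1058316183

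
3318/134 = 24+51/67= 24.76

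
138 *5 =690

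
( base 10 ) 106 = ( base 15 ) 71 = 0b1101010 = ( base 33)37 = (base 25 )46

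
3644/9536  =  911/2384 = 0.38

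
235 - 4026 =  - 3791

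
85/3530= 17/706  =  0.02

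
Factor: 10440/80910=2^2*31^( -1)= 4/31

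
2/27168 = 1/13584 = 0.00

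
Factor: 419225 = 5^2*41^1*409^1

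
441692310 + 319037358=760729668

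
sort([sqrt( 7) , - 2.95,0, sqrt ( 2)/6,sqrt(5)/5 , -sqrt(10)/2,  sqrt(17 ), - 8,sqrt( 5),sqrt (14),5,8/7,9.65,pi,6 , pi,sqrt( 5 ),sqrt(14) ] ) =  [-8,  -  2.95, - sqrt(10 ) /2 , 0, sqrt(2)/6,sqrt( 5 )/5,8/7,sqrt ( 5 ),sqrt( 5 ),sqrt ( 7 ),pi , pi,sqrt(14),sqrt(14 ),sqrt( 17),5, 6, 9.65]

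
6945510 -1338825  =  5606685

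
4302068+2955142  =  7257210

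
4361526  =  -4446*(-981 ) 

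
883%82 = 63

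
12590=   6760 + 5830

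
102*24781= 2527662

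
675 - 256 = 419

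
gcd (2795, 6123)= 13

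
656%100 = 56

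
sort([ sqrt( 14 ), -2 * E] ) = [ - 2*E , sqrt(14 ) ] 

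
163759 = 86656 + 77103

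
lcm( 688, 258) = 2064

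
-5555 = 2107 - 7662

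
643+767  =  1410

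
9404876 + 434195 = 9839071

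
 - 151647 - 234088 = - 385735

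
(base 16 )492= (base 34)10E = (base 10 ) 1170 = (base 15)530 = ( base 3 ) 1121100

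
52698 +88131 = 140829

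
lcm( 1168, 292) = 1168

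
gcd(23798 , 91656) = 2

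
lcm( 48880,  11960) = 1124240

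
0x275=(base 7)1556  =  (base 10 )629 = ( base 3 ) 212022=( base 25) 104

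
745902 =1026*727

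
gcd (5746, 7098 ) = 338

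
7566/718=10 + 193/359=10.54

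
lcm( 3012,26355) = 105420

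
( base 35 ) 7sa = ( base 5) 301230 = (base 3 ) 111010021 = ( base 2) 10010101011101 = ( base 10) 9565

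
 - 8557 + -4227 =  - 12784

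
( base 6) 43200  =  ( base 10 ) 5904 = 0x1710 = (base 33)5DU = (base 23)b3g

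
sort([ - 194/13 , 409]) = [  -  194/13,  409]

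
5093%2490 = 113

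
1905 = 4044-2139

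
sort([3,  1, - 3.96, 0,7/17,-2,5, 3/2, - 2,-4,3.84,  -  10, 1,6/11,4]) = [ - 10, - 4, - 3.96, - 2, - 2,0, 7/17,6/11, 1,1,3/2, 3, 3.84,  4,5]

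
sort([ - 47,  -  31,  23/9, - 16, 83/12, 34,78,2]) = [-47,  -  31,-16,2 , 23/9,  83/12, 34 , 78 ] 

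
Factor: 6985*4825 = 33702625 = 5^3*11^1*127^1*193^1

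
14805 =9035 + 5770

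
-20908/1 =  - 20908 = - 20908.00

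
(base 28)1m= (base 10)50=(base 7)101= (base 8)62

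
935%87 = 65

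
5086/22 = 2543/11 = 231.18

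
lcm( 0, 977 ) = 0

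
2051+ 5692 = 7743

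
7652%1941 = 1829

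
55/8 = 55/8 = 6.88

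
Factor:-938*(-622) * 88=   2^5*7^1*11^1*67^1*311^1 = 51342368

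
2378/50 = 1189/25 = 47.56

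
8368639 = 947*8837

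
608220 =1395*436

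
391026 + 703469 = 1094495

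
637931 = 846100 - 208169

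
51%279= 51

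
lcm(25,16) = 400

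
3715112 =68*54634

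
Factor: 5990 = 2^1 * 5^1*599^1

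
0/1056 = 0 = 0.00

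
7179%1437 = 1431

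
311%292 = 19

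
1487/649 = 2 + 189/649=2.29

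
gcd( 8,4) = 4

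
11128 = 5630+5498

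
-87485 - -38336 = -49149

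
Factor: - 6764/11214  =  -38/63 = - 2^1 * 3^( - 2)*7^(  -  1) * 19^1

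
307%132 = 43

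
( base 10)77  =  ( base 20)3h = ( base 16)4D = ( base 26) 2P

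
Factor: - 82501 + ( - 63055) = -2^2*36389^1 = - 145556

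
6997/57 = 6997/57 = 122.75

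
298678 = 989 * 302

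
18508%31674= 18508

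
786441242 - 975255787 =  - 188814545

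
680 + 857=1537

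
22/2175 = 22/2175 = 0.01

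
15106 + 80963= 96069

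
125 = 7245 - 7120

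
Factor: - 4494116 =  - 2^2 * 11^1*102139^1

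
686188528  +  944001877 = 1630190405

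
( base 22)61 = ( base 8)205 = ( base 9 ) 157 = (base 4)2011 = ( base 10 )133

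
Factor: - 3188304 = -2^4*3^2*7^1*  3163^1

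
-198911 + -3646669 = -3845580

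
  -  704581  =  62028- 766609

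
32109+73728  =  105837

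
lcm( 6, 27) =54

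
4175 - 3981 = 194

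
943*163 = 153709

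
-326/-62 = 5 + 8/31 = 5.26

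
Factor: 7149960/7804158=1191660/1300693 = 2^2*3^1*5^1*83^( - 1)*15671^ ( - 1 ) * 19861^1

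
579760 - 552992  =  26768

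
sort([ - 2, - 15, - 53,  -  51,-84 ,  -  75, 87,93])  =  [ - 84,-75 , -53,- 51, - 15,-2, 87,93 ]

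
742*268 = 198856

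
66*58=3828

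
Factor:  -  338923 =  - 13^1*29^2*31^1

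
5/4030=1/806= 0.00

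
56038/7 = 56038/7 = 8005.43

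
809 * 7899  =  6390291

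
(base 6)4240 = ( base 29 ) 143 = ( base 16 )3c0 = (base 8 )1700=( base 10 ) 960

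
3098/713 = 4 + 246/713=4.35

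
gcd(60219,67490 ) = 1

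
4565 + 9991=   14556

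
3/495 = 1/165 = 0.01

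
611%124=115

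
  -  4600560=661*(-6960)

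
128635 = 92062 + 36573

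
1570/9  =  1570/9 = 174.44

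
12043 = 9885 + 2158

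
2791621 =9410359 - 6618738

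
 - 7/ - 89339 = 7/89339 = 0.00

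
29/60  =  29/60= 0.48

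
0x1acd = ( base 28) 8l1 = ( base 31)74A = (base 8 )15315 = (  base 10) 6861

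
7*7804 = 54628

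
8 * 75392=603136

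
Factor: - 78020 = -2^2*5^1*47^1*83^1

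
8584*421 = 3613864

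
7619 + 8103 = 15722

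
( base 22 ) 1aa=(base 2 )1011001010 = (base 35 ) KE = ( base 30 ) no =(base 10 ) 714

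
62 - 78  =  - 16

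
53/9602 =53/9602 = 0.01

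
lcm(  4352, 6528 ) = 13056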